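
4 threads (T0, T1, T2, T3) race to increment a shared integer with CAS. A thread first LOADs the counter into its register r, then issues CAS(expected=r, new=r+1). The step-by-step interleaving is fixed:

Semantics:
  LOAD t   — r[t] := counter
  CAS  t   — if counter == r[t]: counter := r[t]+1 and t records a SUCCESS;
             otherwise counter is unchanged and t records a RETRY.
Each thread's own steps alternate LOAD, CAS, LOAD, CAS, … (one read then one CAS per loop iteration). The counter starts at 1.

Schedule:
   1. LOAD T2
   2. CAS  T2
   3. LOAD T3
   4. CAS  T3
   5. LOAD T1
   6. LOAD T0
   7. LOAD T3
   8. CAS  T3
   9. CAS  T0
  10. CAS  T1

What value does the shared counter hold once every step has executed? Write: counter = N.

counter = 4

1. LOAD T2 → mem=1 r[T2]=1 [LOAD]
2. CAS T2 → mem=2 r[T2]=1 [OK]
3. LOAD T3 → mem=2 r[T3]=2 [LOAD]
4. CAS T3 → mem=3 r[T3]=2 [OK]
5. LOAD T1 → mem=3 r[T1]=3 [LOAD]
6. LOAD T0 → mem=3 r[T0]=3 [LOAD]
7. LOAD T3 → mem=3 r[T3]=3 [LOAD]
8. CAS T3 → mem=4 r[T3]=3 [OK]
9. CAS T0 → mem=4 r[T0]=3 [RETRY]
10. CAS T1 → mem=4 r[T1]=3 [RETRY]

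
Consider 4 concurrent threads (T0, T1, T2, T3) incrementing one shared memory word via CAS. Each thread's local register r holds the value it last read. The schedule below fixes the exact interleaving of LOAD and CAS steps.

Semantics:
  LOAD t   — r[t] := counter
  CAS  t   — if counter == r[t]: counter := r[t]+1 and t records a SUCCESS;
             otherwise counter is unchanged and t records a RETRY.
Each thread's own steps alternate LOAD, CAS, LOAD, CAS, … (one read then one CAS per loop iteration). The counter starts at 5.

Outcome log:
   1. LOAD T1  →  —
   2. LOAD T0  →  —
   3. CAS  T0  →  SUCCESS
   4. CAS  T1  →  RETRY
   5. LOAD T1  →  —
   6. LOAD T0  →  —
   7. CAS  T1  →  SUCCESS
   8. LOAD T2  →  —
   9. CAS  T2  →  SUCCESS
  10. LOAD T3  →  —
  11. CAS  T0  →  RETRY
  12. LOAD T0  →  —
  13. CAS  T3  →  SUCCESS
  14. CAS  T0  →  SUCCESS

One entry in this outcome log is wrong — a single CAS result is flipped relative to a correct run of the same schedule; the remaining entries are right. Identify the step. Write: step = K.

Re-executing:
#1 T1 reads 5
#2 T0 reads 5
#3 T0 CAS(5→6) writes; counter now 6
#4 T1 CAS(5→6) fails; counter now 6
#5 T1 reads 6
#6 T0 reads 6
#7 T1 CAS(6→7) writes; counter now 7
#8 T2 reads 7
#9 T2 CAS(7→8) writes; counter now 8
#10 T3 reads 8
#11 T0 CAS(6→7) fails; counter now 8
#12 T0 reads 8
#13 T3 CAS(8→9) writes; counter now 9
#14 T0 CAS(8→9) fails; counter now 9
Flip is step 14.

step = 14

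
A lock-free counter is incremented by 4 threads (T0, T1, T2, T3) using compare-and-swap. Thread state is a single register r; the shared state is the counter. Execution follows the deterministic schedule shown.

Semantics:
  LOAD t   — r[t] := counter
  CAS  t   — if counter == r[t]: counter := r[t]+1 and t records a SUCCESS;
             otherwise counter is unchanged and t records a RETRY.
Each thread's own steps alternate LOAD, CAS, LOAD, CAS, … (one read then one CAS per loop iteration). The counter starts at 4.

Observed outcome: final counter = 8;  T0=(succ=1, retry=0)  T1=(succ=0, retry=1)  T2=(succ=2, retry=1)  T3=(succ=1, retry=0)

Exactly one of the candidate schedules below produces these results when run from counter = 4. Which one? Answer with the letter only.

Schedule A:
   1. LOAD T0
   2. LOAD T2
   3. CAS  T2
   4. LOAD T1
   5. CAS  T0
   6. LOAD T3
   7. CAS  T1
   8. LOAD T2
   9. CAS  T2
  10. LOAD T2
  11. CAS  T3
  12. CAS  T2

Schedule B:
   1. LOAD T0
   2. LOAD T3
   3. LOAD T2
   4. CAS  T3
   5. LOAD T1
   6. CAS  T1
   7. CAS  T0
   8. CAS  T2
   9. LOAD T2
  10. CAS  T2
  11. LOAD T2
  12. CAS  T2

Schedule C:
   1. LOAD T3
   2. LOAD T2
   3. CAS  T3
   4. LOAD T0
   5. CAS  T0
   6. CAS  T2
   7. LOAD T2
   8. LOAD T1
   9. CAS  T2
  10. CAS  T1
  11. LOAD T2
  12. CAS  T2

Simulating candidate C:
step 1: T3 LOAD ⇒ load; ctr=4 reg=4
step 2: T2 LOAD ⇒ load; ctr=4 reg=4
step 3: T3 CAS ⇒ ok; ctr=5 reg=4
step 4: T0 LOAD ⇒ load; ctr=5 reg=5
step 5: T0 CAS ⇒ ok; ctr=6 reg=5
step 6: T2 CAS ⇒ retry; ctr=6 reg=4
step 7: T2 LOAD ⇒ load; ctr=6 reg=6
step 8: T1 LOAD ⇒ load; ctr=6 reg=6
step 9: T2 CAS ⇒ ok; ctr=7 reg=6
step 10: T1 CAS ⇒ retry; ctr=7 reg=6
step 11: T2 LOAD ⇒ load; ctr=7 reg=7
step 12: T2 CAS ⇒ ok; ctr=8 reg=7

C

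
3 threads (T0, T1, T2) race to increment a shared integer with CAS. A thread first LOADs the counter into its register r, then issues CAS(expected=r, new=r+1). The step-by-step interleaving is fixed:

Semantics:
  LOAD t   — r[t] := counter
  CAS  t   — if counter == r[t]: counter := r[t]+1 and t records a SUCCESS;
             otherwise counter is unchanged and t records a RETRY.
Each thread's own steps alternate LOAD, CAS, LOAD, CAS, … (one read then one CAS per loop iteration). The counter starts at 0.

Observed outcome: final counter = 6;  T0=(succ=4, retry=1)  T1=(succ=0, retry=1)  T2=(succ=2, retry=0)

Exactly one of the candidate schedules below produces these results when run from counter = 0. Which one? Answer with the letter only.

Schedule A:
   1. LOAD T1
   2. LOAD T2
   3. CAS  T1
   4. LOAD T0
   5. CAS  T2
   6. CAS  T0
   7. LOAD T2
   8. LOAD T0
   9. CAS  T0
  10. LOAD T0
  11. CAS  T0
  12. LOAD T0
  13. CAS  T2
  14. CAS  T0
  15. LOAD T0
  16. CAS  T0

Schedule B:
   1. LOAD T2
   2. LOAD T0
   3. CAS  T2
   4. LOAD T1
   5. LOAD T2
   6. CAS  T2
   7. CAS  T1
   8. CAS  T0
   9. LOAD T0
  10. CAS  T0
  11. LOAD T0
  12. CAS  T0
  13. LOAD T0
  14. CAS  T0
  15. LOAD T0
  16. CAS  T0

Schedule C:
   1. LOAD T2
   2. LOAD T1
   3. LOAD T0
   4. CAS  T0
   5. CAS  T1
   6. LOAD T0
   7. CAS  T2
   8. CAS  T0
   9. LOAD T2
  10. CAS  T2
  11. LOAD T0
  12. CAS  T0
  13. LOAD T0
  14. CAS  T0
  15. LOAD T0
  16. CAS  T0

B

Simulating candidate B:
step 1: T2 LOAD ⇒ load; ctr=0 reg=0
step 2: T0 LOAD ⇒ load; ctr=0 reg=0
step 3: T2 CAS ⇒ ok; ctr=1 reg=0
step 4: T1 LOAD ⇒ load; ctr=1 reg=1
step 5: T2 LOAD ⇒ load; ctr=1 reg=1
step 6: T2 CAS ⇒ ok; ctr=2 reg=1
step 7: T1 CAS ⇒ retry; ctr=2 reg=1
step 8: T0 CAS ⇒ retry; ctr=2 reg=0
step 9: T0 LOAD ⇒ load; ctr=2 reg=2
step 10: T0 CAS ⇒ ok; ctr=3 reg=2
step 11: T0 LOAD ⇒ load; ctr=3 reg=3
step 12: T0 CAS ⇒ ok; ctr=4 reg=3
step 13: T0 LOAD ⇒ load; ctr=4 reg=4
step 14: T0 CAS ⇒ ok; ctr=5 reg=4
step 15: T0 LOAD ⇒ load; ctr=5 reg=5
step 16: T0 CAS ⇒ ok; ctr=6 reg=5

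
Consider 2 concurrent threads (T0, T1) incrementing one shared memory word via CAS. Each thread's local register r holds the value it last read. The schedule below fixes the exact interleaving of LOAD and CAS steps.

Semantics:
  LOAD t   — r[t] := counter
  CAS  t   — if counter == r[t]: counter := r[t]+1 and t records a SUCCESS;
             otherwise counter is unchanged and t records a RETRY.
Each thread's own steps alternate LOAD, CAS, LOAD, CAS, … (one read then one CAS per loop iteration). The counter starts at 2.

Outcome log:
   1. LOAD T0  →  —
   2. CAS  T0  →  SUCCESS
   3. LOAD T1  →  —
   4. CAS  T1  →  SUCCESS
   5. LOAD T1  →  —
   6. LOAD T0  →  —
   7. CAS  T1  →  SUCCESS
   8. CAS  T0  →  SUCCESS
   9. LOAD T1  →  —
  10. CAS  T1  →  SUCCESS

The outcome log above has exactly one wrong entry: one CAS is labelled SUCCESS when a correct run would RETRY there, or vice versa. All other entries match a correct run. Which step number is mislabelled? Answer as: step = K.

step = 8

Correct run:
1. LOAD T0 → mem=2 r[T0]=2 [LOAD]
2. CAS T0 → mem=3 r[T0]=2 [OK]
3. LOAD T1 → mem=3 r[T1]=3 [LOAD]
4. CAS T1 → mem=4 r[T1]=3 [OK]
5. LOAD T1 → mem=4 r[T1]=4 [LOAD]
6. LOAD T0 → mem=4 r[T0]=4 [LOAD]
7. CAS T1 → mem=5 r[T1]=4 [OK]
8. CAS T0 → mem=5 r[T0]=4 [RETRY]
9. LOAD T1 → mem=5 r[T1]=5 [LOAD]
10. CAS T1 → mem=6 r[T1]=5 [OK]
Flip is step 8.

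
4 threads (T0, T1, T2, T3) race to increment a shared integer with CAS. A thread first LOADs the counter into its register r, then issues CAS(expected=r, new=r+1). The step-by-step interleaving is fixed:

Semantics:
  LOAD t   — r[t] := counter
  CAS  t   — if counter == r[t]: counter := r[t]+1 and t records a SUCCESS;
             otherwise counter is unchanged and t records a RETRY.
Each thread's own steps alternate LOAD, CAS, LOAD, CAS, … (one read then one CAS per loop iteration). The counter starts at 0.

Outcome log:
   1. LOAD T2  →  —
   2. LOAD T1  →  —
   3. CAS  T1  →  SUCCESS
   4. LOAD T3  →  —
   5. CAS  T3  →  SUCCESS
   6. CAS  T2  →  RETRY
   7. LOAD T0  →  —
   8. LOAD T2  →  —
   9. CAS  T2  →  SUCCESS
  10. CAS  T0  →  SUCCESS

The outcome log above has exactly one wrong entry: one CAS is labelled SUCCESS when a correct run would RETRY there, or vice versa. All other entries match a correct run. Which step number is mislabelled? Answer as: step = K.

Correct run:
#1 T2 reads 0
#2 T1 reads 0
#3 T1 CAS(0→1) writes; counter now 1
#4 T3 reads 1
#5 T3 CAS(1→2) writes; counter now 2
#6 T2 CAS(0→1) fails; counter now 2
#7 T0 reads 2
#8 T2 reads 2
#9 T2 CAS(2→3) writes; counter now 3
#10 T0 CAS(2→3) fails; counter now 3
Log disagrees first at step 10.

step = 10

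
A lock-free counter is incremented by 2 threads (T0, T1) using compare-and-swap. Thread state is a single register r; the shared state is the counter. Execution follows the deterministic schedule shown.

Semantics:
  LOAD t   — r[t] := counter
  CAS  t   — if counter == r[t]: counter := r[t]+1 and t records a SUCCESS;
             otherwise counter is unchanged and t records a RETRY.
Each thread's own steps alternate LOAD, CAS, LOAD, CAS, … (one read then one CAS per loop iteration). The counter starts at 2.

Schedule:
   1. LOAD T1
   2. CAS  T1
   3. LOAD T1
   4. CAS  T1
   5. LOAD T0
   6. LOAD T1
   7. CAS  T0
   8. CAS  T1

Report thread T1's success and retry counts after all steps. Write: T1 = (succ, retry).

T1 = (2, 1)

T1 LOAD — after: cnt=2, r=2 — load
T1 CAS — after: cnt=3, r=2 — ok
T1 LOAD — after: cnt=3, r=3 — load
T1 CAS — after: cnt=4, r=3 — ok
T0 LOAD — after: cnt=4, r=4 — load
T1 LOAD — after: cnt=4, r=4 — load
T0 CAS — after: cnt=5, r=4 — ok
T1 CAS — after: cnt=5, r=4 — retry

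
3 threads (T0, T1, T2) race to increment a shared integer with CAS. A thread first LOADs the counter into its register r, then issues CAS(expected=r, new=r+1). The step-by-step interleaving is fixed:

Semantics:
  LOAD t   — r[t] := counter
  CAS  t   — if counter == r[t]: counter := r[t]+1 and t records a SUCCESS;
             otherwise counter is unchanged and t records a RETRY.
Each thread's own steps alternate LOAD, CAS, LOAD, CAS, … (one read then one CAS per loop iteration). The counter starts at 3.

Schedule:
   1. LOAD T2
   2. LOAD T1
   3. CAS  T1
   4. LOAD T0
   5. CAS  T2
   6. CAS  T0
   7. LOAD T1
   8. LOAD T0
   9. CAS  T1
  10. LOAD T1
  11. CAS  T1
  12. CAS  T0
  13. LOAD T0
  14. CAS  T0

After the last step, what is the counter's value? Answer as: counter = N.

1. LOAD T2 → mem=3 r[T2]=3 [LOAD]
2. LOAD T1 → mem=3 r[T1]=3 [LOAD]
3. CAS T1 → mem=4 r[T1]=3 [OK]
4. LOAD T0 → mem=4 r[T0]=4 [LOAD]
5. CAS T2 → mem=4 r[T2]=3 [RETRY]
6. CAS T0 → mem=5 r[T0]=4 [OK]
7. LOAD T1 → mem=5 r[T1]=5 [LOAD]
8. LOAD T0 → mem=5 r[T0]=5 [LOAD]
9. CAS T1 → mem=6 r[T1]=5 [OK]
10. LOAD T1 → mem=6 r[T1]=6 [LOAD]
11. CAS T1 → mem=7 r[T1]=6 [OK]
12. CAS T0 → mem=7 r[T0]=5 [RETRY]
13. LOAD T0 → mem=7 r[T0]=7 [LOAD]
14. CAS T0 → mem=8 r[T0]=7 [OK]

counter = 8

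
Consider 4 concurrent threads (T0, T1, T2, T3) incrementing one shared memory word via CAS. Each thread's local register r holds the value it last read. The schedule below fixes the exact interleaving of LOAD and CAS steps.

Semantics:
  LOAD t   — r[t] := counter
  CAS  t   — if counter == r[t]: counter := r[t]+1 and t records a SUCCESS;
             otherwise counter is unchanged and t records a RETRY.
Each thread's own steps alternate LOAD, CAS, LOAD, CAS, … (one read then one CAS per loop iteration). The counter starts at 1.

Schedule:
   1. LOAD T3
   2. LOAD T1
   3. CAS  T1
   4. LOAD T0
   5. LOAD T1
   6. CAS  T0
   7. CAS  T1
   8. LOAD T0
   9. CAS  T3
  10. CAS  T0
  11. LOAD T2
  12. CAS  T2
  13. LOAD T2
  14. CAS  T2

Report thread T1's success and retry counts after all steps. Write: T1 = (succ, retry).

T1 = (1, 1)

   1) LOAD T3:  M=1  r_T3=1
   2) LOAD T1:  M=1  r_T1=1
   3) CAS  T1:  M=2  r_T1=1 ✓
   4) LOAD T0:  M=2  r_T0=2
   5) LOAD T1:  M=2  r_T1=2
   6) CAS  T0:  M=3  r_T0=2 ✓
   7) CAS  T1:  M=3  r_T1=2 ✗
   8) LOAD T0:  M=3  r_T0=3
   9) CAS  T3:  M=3  r_T3=1 ✗
  10) CAS  T0:  M=4  r_T0=3 ✓
  11) LOAD T2:  M=4  r_T2=4
  12) CAS  T2:  M=5  r_T2=4 ✓
  13) LOAD T2:  M=5  r_T2=5
  14) CAS  T2:  M=6  r_T2=5 ✓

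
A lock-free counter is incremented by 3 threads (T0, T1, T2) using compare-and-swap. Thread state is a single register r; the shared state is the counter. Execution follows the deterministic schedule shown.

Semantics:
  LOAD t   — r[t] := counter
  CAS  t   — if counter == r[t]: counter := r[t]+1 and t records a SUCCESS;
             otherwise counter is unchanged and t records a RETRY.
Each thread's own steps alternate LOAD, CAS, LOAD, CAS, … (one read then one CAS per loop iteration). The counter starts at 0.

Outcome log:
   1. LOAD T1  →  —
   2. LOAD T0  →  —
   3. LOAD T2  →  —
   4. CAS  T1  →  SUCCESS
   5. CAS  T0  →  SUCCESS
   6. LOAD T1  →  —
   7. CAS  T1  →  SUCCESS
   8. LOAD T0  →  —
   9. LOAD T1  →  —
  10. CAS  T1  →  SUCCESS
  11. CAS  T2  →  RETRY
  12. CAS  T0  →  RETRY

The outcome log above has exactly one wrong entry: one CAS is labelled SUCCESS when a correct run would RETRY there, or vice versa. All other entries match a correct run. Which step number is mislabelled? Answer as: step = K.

step = 5

Correct run:
step 1: T1 LOAD ⇒ load; ctr=0 reg=0
step 2: T0 LOAD ⇒ load; ctr=0 reg=0
step 3: T2 LOAD ⇒ load; ctr=0 reg=0
step 4: T1 CAS ⇒ ok; ctr=1 reg=0
step 5: T0 CAS ⇒ retry; ctr=1 reg=0
step 6: T1 LOAD ⇒ load; ctr=1 reg=1
step 7: T1 CAS ⇒ ok; ctr=2 reg=1
step 8: T0 LOAD ⇒ load; ctr=2 reg=2
step 9: T1 LOAD ⇒ load; ctr=2 reg=2
step 10: T1 CAS ⇒ ok; ctr=3 reg=2
step 11: T2 CAS ⇒ retry; ctr=3 reg=0
step 12: T0 CAS ⇒ retry; ctr=3 reg=2
Log disagrees first at step 5.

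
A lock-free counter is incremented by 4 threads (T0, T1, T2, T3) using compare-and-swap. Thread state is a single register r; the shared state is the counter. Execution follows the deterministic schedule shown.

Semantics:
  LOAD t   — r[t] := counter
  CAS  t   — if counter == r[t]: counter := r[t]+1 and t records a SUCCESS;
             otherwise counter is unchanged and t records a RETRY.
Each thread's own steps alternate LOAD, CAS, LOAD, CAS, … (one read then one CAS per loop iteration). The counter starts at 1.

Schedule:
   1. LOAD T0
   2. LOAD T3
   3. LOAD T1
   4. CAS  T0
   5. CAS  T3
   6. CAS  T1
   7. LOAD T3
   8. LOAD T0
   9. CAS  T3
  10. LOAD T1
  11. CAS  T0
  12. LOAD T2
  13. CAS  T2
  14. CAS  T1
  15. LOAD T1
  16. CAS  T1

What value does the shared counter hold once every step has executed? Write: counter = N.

[1] T0.load  rd  (counter 1, T0.r 1)
[2] T3.load  rd  (counter 1, T3.r 1)
[3] T1.load  rd  (counter 1, T1.r 1)
[4] T0.cas  hit  (counter 2, T0.r 1)
[5] T3.cas  miss  (counter 2, T3.r 1)
[6] T1.cas  miss  (counter 2, T1.r 1)
[7] T3.load  rd  (counter 2, T3.r 2)
[8] T0.load  rd  (counter 2, T0.r 2)
[9] T3.cas  hit  (counter 3, T3.r 2)
[10] T1.load  rd  (counter 3, T1.r 3)
[11] T0.cas  miss  (counter 3, T0.r 2)
[12] T2.load  rd  (counter 3, T2.r 3)
[13] T2.cas  hit  (counter 4, T2.r 3)
[14] T1.cas  miss  (counter 4, T1.r 3)
[15] T1.load  rd  (counter 4, T1.r 4)
[16] T1.cas  hit  (counter 5, T1.r 4)

counter = 5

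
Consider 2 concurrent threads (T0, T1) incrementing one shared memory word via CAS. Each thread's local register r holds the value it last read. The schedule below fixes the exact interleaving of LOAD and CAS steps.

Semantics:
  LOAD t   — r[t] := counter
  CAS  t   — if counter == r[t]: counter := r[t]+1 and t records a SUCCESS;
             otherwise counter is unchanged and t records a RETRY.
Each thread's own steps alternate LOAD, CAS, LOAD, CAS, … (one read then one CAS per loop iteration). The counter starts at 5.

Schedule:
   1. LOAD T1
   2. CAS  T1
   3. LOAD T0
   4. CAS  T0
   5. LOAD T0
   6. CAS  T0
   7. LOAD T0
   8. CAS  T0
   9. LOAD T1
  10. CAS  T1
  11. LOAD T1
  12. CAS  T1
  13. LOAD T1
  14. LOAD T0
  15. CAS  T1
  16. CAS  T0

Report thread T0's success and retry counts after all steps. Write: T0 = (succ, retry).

T0 = (3, 1)

[1] T1.load  rd  (counter 5, T1.r 5)
[2] T1.cas  hit  (counter 6, T1.r 5)
[3] T0.load  rd  (counter 6, T0.r 6)
[4] T0.cas  hit  (counter 7, T0.r 6)
[5] T0.load  rd  (counter 7, T0.r 7)
[6] T0.cas  hit  (counter 8, T0.r 7)
[7] T0.load  rd  (counter 8, T0.r 8)
[8] T0.cas  hit  (counter 9, T0.r 8)
[9] T1.load  rd  (counter 9, T1.r 9)
[10] T1.cas  hit  (counter 10, T1.r 9)
[11] T1.load  rd  (counter 10, T1.r 10)
[12] T1.cas  hit  (counter 11, T1.r 10)
[13] T1.load  rd  (counter 11, T1.r 11)
[14] T0.load  rd  (counter 11, T0.r 11)
[15] T1.cas  hit  (counter 12, T1.r 11)
[16] T0.cas  miss  (counter 12, T0.r 11)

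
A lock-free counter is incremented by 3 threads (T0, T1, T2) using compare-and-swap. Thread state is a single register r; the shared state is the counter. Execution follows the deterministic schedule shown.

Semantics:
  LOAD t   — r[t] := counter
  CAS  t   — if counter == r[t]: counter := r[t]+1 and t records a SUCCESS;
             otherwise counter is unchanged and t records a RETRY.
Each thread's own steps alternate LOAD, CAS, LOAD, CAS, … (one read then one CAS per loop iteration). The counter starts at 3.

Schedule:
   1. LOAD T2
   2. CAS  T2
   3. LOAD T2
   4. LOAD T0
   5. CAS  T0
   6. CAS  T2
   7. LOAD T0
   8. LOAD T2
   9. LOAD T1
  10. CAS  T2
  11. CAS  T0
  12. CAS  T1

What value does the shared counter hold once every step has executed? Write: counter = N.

counter = 6

step 1: T2 LOAD ⇒ load; ctr=3 reg=3
step 2: T2 CAS ⇒ ok; ctr=4 reg=3
step 3: T2 LOAD ⇒ load; ctr=4 reg=4
step 4: T0 LOAD ⇒ load; ctr=4 reg=4
step 5: T0 CAS ⇒ ok; ctr=5 reg=4
step 6: T2 CAS ⇒ retry; ctr=5 reg=4
step 7: T0 LOAD ⇒ load; ctr=5 reg=5
step 8: T2 LOAD ⇒ load; ctr=5 reg=5
step 9: T1 LOAD ⇒ load; ctr=5 reg=5
step 10: T2 CAS ⇒ ok; ctr=6 reg=5
step 11: T0 CAS ⇒ retry; ctr=6 reg=5
step 12: T1 CAS ⇒ retry; ctr=6 reg=5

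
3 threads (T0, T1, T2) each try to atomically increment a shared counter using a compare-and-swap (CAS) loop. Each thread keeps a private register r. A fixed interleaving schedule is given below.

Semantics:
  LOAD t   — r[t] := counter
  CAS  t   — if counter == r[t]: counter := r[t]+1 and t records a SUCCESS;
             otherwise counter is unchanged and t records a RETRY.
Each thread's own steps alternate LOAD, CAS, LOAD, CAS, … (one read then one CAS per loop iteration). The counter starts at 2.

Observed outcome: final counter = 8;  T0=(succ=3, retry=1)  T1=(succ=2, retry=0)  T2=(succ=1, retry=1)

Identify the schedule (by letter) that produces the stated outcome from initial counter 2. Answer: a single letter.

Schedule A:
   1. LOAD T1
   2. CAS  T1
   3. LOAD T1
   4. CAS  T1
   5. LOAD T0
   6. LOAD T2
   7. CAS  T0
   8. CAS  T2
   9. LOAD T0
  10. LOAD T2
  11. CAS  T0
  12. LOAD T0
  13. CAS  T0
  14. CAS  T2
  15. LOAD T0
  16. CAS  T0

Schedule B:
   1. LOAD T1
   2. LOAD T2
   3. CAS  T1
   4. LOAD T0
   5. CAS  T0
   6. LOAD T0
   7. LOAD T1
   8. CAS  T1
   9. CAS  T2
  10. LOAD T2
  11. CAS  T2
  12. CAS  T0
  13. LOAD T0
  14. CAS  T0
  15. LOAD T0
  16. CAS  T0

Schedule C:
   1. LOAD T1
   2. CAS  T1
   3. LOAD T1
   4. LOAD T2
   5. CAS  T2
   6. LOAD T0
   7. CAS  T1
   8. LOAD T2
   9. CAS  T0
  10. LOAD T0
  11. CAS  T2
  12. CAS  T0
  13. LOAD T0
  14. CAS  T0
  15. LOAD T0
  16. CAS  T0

Run B:
T1 LOAD — after: cnt=2, r=2 — load
T2 LOAD — after: cnt=2, r=2 — load
T1 CAS — after: cnt=3, r=2 — ok
T0 LOAD — after: cnt=3, r=3 — load
T0 CAS — after: cnt=4, r=3 — ok
T0 LOAD — after: cnt=4, r=4 — load
T1 LOAD — after: cnt=4, r=4 — load
T1 CAS — after: cnt=5, r=4 — ok
T2 CAS — after: cnt=5, r=2 — retry
T2 LOAD — after: cnt=5, r=5 — load
T2 CAS — after: cnt=6, r=5 — ok
T0 CAS — after: cnt=6, r=4 — retry
T0 LOAD — after: cnt=6, r=6 — load
T0 CAS — after: cnt=7, r=6 — ok
T0 LOAD — after: cnt=7, r=7 — load
T0 CAS — after: cnt=8, r=7 — ok

B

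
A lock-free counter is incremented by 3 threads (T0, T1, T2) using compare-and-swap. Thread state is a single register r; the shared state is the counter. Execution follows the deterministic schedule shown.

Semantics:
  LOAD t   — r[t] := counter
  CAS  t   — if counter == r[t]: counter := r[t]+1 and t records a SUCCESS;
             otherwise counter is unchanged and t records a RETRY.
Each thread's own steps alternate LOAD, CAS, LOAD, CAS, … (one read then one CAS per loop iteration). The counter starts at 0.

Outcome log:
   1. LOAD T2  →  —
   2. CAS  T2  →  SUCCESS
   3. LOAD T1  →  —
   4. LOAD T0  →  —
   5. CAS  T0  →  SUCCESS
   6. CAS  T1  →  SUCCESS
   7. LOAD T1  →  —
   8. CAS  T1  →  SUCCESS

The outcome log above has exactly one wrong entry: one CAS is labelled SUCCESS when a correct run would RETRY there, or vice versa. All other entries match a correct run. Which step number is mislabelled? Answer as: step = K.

Reference trace:
#1 T2 reads 0
#2 T2 CAS(0→1) writes; counter now 1
#3 T1 reads 1
#4 T0 reads 1
#5 T0 CAS(1→2) writes; counter now 2
#6 T1 CAS(1→2) fails; counter now 2
#7 T1 reads 2
#8 T1 CAS(2→3) writes; counter now 3
Log disagrees first at step 6.

step = 6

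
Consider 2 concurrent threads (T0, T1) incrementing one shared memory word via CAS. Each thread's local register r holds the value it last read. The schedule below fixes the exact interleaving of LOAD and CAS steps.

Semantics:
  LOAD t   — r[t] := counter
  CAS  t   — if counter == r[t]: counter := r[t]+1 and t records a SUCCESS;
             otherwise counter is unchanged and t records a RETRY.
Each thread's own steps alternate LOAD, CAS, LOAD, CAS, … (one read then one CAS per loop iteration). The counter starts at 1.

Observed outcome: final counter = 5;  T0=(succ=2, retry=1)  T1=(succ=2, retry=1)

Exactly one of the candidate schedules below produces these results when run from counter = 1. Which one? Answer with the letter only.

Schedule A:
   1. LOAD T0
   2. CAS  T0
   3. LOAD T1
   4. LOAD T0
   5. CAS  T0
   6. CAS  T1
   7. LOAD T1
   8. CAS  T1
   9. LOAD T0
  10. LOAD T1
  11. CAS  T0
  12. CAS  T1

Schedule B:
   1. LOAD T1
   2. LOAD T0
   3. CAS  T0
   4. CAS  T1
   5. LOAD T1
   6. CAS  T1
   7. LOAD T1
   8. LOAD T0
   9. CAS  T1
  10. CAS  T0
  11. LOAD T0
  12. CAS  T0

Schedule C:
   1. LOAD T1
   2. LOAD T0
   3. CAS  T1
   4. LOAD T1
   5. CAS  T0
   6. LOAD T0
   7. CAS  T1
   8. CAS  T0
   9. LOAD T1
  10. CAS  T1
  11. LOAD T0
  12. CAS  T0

Simulating candidate B:
1. LOAD T1 → mem=1 r[T1]=1 [LOAD]
2. LOAD T0 → mem=1 r[T0]=1 [LOAD]
3. CAS T0 → mem=2 r[T0]=1 [OK]
4. CAS T1 → mem=2 r[T1]=1 [RETRY]
5. LOAD T1 → mem=2 r[T1]=2 [LOAD]
6. CAS T1 → mem=3 r[T1]=2 [OK]
7. LOAD T1 → mem=3 r[T1]=3 [LOAD]
8. LOAD T0 → mem=3 r[T0]=3 [LOAD]
9. CAS T1 → mem=4 r[T1]=3 [OK]
10. CAS T0 → mem=4 r[T0]=3 [RETRY]
11. LOAD T0 → mem=4 r[T0]=4 [LOAD]
12. CAS T0 → mem=5 r[T0]=4 [OK]

B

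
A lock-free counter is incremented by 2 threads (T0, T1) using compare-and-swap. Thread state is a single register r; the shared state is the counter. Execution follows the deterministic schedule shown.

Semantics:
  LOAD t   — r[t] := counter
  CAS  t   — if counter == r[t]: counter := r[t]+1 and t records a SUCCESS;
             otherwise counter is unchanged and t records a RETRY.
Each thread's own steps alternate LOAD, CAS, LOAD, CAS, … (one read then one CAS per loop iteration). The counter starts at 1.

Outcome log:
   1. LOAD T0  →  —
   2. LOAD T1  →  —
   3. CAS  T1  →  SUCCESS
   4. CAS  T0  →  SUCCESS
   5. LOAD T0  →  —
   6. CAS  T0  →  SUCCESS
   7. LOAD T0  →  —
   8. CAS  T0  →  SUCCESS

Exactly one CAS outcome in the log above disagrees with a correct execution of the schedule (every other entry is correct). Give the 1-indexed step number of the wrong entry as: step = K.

Correct run:
T0 LOAD — after: cnt=1, r=1 — load
T1 LOAD — after: cnt=1, r=1 — load
T1 CAS — after: cnt=2, r=1 — ok
T0 CAS — after: cnt=2, r=1 — retry
T0 LOAD — after: cnt=2, r=2 — load
T0 CAS — after: cnt=3, r=2 — ok
T0 LOAD — after: cnt=3, r=3 — load
T0 CAS — after: cnt=4, r=3 — ok
Flip is step 4.

step = 4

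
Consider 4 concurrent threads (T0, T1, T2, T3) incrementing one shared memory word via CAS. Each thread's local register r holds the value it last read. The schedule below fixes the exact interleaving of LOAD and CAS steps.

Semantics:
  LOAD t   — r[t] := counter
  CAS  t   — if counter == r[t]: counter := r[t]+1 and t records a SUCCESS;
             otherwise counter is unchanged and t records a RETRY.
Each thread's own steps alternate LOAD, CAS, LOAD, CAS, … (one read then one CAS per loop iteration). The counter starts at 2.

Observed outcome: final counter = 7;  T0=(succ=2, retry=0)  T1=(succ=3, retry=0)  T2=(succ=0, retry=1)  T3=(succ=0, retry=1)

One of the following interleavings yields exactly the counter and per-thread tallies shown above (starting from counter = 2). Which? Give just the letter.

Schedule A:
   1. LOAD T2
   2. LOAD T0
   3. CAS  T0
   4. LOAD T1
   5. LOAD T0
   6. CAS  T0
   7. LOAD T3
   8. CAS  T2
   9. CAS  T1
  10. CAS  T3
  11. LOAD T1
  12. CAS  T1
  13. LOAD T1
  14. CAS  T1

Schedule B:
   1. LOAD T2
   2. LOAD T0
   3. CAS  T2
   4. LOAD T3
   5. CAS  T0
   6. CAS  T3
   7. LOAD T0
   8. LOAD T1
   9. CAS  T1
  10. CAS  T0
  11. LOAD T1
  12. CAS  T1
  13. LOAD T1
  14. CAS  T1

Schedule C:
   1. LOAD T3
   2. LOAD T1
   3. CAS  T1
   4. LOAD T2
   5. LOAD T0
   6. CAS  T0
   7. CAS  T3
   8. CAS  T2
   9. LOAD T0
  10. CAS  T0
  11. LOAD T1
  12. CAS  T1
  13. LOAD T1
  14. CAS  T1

Tracing schedule C:
#1 T3 reads 2
#2 T1 reads 2
#3 T1 CAS(2→3) writes; counter now 3
#4 T2 reads 3
#5 T0 reads 3
#6 T0 CAS(3→4) writes; counter now 4
#7 T3 CAS(2→3) fails; counter now 4
#8 T2 CAS(3→4) fails; counter now 4
#9 T0 reads 4
#10 T0 CAS(4→5) writes; counter now 5
#11 T1 reads 5
#12 T1 CAS(5→6) writes; counter now 6
#13 T1 reads 6
#14 T1 CAS(6→7) writes; counter now 7

C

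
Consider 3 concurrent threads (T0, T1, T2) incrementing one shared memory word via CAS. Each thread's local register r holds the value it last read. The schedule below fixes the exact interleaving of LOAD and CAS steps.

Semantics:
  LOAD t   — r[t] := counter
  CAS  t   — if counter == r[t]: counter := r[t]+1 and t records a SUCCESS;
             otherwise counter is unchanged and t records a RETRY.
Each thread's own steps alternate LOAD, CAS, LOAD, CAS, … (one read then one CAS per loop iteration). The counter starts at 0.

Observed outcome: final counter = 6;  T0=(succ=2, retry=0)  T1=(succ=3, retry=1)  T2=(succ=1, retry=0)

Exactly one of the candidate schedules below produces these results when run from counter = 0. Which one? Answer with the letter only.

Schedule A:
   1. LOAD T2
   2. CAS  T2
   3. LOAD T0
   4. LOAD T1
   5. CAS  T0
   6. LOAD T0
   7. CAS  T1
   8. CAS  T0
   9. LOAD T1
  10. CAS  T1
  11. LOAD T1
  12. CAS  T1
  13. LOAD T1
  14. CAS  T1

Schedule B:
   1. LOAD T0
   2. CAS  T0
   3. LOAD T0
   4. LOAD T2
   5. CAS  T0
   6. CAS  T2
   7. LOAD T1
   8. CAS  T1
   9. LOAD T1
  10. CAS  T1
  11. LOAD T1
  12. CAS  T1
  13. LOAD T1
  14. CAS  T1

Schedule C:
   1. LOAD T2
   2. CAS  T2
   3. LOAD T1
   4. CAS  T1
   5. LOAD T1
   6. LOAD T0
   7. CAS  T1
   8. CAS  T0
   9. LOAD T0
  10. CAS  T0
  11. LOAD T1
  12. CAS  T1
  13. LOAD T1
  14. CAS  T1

Simulating candidate A:
[1] T2.load  rd  (counter 0, T2.r 0)
[2] T2.cas  hit  (counter 1, T2.r 0)
[3] T0.load  rd  (counter 1, T0.r 1)
[4] T1.load  rd  (counter 1, T1.r 1)
[5] T0.cas  hit  (counter 2, T0.r 1)
[6] T0.load  rd  (counter 2, T0.r 2)
[7] T1.cas  miss  (counter 2, T1.r 1)
[8] T0.cas  hit  (counter 3, T0.r 2)
[9] T1.load  rd  (counter 3, T1.r 3)
[10] T1.cas  hit  (counter 4, T1.r 3)
[11] T1.load  rd  (counter 4, T1.r 4)
[12] T1.cas  hit  (counter 5, T1.r 4)
[13] T1.load  rd  (counter 5, T1.r 5)
[14] T1.cas  hit  (counter 6, T1.r 5)

A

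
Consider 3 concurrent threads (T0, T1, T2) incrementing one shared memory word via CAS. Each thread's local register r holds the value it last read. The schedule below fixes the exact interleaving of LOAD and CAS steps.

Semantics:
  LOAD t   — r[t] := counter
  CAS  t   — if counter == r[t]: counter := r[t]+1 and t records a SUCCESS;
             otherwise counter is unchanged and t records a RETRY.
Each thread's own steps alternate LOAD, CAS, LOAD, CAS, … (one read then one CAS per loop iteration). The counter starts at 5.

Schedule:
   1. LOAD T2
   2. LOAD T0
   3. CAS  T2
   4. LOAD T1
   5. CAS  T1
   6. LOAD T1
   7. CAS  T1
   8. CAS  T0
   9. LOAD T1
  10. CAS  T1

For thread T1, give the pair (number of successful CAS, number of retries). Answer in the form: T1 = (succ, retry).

T1 = (3, 0)

T2 LOAD — after: cnt=5, r=5 — load
T0 LOAD — after: cnt=5, r=5 — load
T2 CAS — after: cnt=6, r=5 — ok
T1 LOAD — after: cnt=6, r=6 — load
T1 CAS — after: cnt=7, r=6 — ok
T1 LOAD — after: cnt=7, r=7 — load
T1 CAS — after: cnt=8, r=7 — ok
T0 CAS — after: cnt=8, r=5 — retry
T1 LOAD — after: cnt=8, r=8 — load
T1 CAS — after: cnt=9, r=8 — ok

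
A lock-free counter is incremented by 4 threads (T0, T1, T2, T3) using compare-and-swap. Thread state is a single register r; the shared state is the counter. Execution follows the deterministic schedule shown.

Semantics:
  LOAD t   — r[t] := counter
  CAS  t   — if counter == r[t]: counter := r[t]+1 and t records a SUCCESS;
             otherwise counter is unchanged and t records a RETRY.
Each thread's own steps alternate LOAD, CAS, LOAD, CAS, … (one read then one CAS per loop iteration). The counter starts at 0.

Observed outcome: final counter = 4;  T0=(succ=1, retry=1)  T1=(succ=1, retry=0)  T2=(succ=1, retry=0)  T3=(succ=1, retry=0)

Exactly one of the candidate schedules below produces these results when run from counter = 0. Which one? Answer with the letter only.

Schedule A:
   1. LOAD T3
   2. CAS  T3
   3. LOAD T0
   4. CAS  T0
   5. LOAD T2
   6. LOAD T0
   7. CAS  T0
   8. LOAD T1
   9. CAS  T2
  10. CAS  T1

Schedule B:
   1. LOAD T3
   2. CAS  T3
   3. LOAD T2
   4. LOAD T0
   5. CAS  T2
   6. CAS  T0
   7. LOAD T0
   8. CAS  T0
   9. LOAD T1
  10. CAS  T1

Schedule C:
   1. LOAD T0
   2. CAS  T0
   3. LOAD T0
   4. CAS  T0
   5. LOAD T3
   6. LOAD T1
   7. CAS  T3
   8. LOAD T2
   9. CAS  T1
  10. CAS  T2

B

Tracing schedule B:
step 1: T3 LOAD ⇒ load; ctr=0 reg=0
step 2: T3 CAS ⇒ ok; ctr=1 reg=0
step 3: T2 LOAD ⇒ load; ctr=1 reg=1
step 4: T0 LOAD ⇒ load; ctr=1 reg=1
step 5: T2 CAS ⇒ ok; ctr=2 reg=1
step 6: T0 CAS ⇒ retry; ctr=2 reg=1
step 7: T0 LOAD ⇒ load; ctr=2 reg=2
step 8: T0 CAS ⇒ ok; ctr=3 reg=2
step 9: T1 LOAD ⇒ load; ctr=3 reg=3
step 10: T1 CAS ⇒ ok; ctr=4 reg=3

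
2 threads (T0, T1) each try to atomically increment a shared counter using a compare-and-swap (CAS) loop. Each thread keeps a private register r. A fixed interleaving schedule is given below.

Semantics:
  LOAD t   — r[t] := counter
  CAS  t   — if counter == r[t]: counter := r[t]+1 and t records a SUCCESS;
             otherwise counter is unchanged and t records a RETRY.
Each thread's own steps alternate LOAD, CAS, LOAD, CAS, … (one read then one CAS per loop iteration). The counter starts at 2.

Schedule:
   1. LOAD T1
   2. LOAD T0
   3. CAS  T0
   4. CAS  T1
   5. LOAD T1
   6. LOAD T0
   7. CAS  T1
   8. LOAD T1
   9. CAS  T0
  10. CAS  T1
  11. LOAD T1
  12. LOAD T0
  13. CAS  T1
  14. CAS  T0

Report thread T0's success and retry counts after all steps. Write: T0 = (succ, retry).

T0 = (1, 2)

T1 LOAD — after: cnt=2, r=2 — load
T0 LOAD — after: cnt=2, r=2 — load
T0 CAS — after: cnt=3, r=2 — ok
T1 CAS — after: cnt=3, r=2 — retry
T1 LOAD — after: cnt=3, r=3 — load
T0 LOAD — after: cnt=3, r=3 — load
T1 CAS — after: cnt=4, r=3 — ok
T1 LOAD — after: cnt=4, r=4 — load
T0 CAS — after: cnt=4, r=3 — retry
T1 CAS — after: cnt=5, r=4 — ok
T1 LOAD — after: cnt=5, r=5 — load
T0 LOAD — after: cnt=5, r=5 — load
T1 CAS — after: cnt=6, r=5 — ok
T0 CAS — after: cnt=6, r=5 — retry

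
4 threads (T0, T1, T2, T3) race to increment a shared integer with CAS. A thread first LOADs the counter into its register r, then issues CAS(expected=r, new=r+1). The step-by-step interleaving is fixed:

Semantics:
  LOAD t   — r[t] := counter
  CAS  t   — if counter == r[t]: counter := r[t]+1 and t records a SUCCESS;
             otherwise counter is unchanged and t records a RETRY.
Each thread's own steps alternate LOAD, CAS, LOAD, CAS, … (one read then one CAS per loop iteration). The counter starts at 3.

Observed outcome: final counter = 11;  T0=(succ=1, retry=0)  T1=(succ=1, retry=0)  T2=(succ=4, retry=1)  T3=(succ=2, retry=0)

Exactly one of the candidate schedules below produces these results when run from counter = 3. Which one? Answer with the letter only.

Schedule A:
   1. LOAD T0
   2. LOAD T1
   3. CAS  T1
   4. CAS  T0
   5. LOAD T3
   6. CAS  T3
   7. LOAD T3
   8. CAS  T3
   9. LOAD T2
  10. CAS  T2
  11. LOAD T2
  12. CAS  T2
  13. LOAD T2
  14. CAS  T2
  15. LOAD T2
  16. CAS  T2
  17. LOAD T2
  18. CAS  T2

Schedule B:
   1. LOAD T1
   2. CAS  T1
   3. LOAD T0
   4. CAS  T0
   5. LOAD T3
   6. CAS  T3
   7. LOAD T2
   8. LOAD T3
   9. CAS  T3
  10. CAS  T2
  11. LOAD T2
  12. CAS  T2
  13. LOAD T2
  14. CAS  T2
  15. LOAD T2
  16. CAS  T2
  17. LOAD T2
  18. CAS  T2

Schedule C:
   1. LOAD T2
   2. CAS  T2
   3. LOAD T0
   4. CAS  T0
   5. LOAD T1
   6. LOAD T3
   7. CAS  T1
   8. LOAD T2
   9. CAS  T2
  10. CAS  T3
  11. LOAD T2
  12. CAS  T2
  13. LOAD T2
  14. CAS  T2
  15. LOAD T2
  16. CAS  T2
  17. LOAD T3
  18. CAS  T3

Run B:
[1] T1.load  rd  (counter 3, T1.r 3)
[2] T1.cas  hit  (counter 4, T1.r 3)
[3] T0.load  rd  (counter 4, T0.r 4)
[4] T0.cas  hit  (counter 5, T0.r 4)
[5] T3.load  rd  (counter 5, T3.r 5)
[6] T3.cas  hit  (counter 6, T3.r 5)
[7] T2.load  rd  (counter 6, T2.r 6)
[8] T3.load  rd  (counter 6, T3.r 6)
[9] T3.cas  hit  (counter 7, T3.r 6)
[10] T2.cas  miss  (counter 7, T2.r 6)
[11] T2.load  rd  (counter 7, T2.r 7)
[12] T2.cas  hit  (counter 8, T2.r 7)
[13] T2.load  rd  (counter 8, T2.r 8)
[14] T2.cas  hit  (counter 9, T2.r 8)
[15] T2.load  rd  (counter 9, T2.r 9)
[16] T2.cas  hit  (counter 10, T2.r 9)
[17] T2.load  rd  (counter 10, T2.r 10)
[18] T2.cas  hit  (counter 11, T2.r 10)

B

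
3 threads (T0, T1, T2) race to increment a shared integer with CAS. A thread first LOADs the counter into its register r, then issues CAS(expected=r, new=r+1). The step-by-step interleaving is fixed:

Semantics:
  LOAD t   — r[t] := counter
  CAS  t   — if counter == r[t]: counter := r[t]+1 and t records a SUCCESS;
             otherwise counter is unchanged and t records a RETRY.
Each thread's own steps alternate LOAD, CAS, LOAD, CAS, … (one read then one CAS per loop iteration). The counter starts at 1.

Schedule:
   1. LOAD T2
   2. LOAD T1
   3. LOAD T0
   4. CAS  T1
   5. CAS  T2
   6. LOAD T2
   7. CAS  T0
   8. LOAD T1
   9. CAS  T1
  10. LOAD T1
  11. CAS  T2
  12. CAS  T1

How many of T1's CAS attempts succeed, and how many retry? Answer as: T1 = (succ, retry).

T1 = (3, 0)

#1 T2 reads 1
#2 T1 reads 1
#3 T0 reads 1
#4 T1 CAS(1→2) writes; counter now 2
#5 T2 CAS(1→2) fails; counter now 2
#6 T2 reads 2
#7 T0 CAS(1→2) fails; counter now 2
#8 T1 reads 2
#9 T1 CAS(2→3) writes; counter now 3
#10 T1 reads 3
#11 T2 CAS(2→3) fails; counter now 3
#12 T1 CAS(3→4) writes; counter now 4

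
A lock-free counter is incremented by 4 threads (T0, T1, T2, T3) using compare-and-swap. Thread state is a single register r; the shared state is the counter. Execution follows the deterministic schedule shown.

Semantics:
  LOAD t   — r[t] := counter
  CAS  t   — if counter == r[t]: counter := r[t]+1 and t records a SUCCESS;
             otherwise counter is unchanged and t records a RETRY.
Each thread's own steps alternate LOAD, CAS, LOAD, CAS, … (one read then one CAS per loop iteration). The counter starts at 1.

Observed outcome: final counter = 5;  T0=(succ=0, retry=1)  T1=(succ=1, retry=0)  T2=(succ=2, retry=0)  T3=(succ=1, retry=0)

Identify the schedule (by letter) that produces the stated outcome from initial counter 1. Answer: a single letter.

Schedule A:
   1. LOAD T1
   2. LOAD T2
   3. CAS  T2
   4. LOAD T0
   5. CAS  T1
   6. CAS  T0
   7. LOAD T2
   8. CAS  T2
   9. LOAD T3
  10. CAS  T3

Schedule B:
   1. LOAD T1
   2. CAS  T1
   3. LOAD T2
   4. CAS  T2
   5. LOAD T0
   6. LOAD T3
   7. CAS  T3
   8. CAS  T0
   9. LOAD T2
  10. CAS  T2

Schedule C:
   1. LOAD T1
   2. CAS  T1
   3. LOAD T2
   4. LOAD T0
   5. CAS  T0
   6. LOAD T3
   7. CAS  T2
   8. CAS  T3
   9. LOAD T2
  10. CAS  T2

B

Tracing schedule B:
step 1: T1 LOAD ⇒ load; ctr=1 reg=1
step 2: T1 CAS ⇒ ok; ctr=2 reg=1
step 3: T2 LOAD ⇒ load; ctr=2 reg=2
step 4: T2 CAS ⇒ ok; ctr=3 reg=2
step 5: T0 LOAD ⇒ load; ctr=3 reg=3
step 6: T3 LOAD ⇒ load; ctr=3 reg=3
step 7: T3 CAS ⇒ ok; ctr=4 reg=3
step 8: T0 CAS ⇒ retry; ctr=4 reg=3
step 9: T2 LOAD ⇒ load; ctr=4 reg=4
step 10: T2 CAS ⇒ ok; ctr=5 reg=4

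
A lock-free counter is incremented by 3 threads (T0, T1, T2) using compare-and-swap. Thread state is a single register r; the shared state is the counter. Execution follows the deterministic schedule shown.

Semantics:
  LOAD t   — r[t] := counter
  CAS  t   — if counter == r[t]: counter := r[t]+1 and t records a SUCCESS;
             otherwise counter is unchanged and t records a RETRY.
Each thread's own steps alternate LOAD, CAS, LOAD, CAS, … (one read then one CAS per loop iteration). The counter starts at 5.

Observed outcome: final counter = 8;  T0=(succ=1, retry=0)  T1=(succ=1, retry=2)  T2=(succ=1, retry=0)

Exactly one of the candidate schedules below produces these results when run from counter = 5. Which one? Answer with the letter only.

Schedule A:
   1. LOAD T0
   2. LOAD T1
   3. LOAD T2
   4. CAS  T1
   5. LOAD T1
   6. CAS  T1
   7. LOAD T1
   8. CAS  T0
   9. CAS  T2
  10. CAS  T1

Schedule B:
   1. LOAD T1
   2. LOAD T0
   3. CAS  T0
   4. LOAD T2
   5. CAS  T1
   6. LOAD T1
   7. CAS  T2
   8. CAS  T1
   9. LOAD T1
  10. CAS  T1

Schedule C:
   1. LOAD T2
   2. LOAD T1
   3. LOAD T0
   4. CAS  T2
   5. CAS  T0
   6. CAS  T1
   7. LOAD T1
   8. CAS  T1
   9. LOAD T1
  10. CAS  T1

Simulating candidate B:
1. LOAD T1 → mem=5 r[T1]=5 [LOAD]
2. LOAD T0 → mem=5 r[T0]=5 [LOAD]
3. CAS T0 → mem=6 r[T0]=5 [OK]
4. LOAD T2 → mem=6 r[T2]=6 [LOAD]
5. CAS T1 → mem=6 r[T1]=5 [RETRY]
6. LOAD T1 → mem=6 r[T1]=6 [LOAD]
7. CAS T2 → mem=7 r[T2]=6 [OK]
8. CAS T1 → mem=7 r[T1]=6 [RETRY]
9. LOAD T1 → mem=7 r[T1]=7 [LOAD]
10. CAS T1 → mem=8 r[T1]=7 [OK]

B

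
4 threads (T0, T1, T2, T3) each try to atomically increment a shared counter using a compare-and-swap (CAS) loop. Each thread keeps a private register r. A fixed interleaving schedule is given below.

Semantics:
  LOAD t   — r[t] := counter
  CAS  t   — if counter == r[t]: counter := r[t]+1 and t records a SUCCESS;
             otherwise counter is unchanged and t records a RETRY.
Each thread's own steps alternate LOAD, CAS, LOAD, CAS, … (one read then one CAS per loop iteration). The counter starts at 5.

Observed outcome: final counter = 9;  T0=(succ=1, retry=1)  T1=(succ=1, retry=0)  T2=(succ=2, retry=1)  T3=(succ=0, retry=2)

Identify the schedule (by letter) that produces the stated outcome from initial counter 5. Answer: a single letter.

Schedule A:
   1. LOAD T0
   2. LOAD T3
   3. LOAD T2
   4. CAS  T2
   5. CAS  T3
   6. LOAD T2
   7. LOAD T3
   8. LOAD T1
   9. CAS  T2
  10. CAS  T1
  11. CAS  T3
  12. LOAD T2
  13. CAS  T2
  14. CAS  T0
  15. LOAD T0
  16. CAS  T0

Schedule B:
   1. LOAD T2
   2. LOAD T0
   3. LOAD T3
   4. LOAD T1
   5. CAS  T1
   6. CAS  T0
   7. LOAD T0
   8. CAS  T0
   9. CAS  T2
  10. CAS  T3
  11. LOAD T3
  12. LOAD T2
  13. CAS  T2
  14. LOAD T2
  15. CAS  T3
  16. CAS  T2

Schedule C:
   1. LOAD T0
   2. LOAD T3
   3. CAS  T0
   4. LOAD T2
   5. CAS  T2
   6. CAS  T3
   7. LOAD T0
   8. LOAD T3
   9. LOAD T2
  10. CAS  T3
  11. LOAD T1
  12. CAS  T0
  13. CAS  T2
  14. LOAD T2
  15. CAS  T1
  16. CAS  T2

Run B:
[1] T2.load  rd  (counter 5, T2.r 5)
[2] T0.load  rd  (counter 5, T0.r 5)
[3] T3.load  rd  (counter 5, T3.r 5)
[4] T1.load  rd  (counter 5, T1.r 5)
[5] T1.cas  hit  (counter 6, T1.r 5)
[6] T0.cas  miss  (counter 6, T0.r 5)
[7] T0.load  rd  (counter 6, T0.r 6)
[8] T0.cas  hit  (counter 7, T0.r 6)
[9] T2.cas  miss  (counter 7, T2.r 5)
[10] T3.cas  miss  (counter 7, T3.r 5)
[11] T3.load  rd  (counter 7, T3.r 7)
[12] T2.load  rd  (counter 7, T2.r 7)
[13] T2.cas  hit  (counter 8, T2.r 7)
[14] T2.load  rd  (counter 8, T2.r 8)
[15] T3.cas  miss  (counter 8, T3.r 7)
[16] T2.cas  hit  (counter 9, T2.r 8)

B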